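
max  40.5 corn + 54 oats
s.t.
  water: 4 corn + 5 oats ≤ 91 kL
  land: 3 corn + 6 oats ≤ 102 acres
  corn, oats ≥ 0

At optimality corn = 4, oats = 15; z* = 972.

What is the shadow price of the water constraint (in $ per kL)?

At the optimum: water uses 91 of 91 (binding); land uses 102 of 102 (binding).
Dual feasibility on the basic columns requires 4·y_water + 3·y_land = 40.5, 5·y_water + 6·y_land = 54.
Solving: y_water = 9, y_land = 1.5.
Shadow price of water = 9.

9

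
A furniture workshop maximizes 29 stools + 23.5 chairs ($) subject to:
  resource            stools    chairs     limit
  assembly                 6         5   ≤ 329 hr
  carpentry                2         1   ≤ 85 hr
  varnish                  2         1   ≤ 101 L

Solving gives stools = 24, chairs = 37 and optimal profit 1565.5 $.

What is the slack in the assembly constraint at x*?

assembly used = 6·24 + 5·37 = 329; slack = 329 − 329 = 0.

0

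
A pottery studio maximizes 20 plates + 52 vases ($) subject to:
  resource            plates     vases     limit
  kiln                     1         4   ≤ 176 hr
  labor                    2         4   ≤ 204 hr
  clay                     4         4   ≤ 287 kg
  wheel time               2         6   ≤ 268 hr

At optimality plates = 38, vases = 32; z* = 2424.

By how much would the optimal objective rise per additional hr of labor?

Check each constraint at x*: kiln 166/176 (slack 10); labor 204/204 (tight); clay 280/287 (slack 7); wheel time 268/268 (tight).
By complementary slackness, y = 0 for the non-binding constraints.
The binding rows give the dual system: 2·y_labor + 2·y_wheel time = 20 and 4·y_labor + 6·y_wheel time = 52.
Solving: y_labor = 4, y_wheel time = 6.
Shadow price of labor = 4.

4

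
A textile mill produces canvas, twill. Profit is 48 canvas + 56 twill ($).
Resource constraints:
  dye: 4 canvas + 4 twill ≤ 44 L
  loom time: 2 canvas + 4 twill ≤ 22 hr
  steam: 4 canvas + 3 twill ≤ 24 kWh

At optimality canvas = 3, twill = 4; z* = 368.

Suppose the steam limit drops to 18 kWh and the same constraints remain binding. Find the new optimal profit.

At the optimum: dye uses 28 of 44 (slack = 16); loom time uses 22 of 22 (binding); steam uses 24 of 24 (binding).
Slack constraints have shadow price 0 (complementary slackness).
The binding rows give the dual system: 2·y_loom time + 4·y_steam = 48 and 4·y_loom time + 3·y_steam = 56.
→ y_loom time = 8 and y_steam = 8.
Δz = y_steam·Δb = 8 × (-6) = -48, so new z* = 368 − 48 = 320.

320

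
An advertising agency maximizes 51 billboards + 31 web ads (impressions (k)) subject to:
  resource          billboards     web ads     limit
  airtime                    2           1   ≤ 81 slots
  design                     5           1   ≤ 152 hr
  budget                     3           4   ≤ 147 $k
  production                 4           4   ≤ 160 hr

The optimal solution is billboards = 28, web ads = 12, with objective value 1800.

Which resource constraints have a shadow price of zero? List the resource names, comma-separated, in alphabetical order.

airtime, budget

airtime: 68/81 (slack 13)
design: 152/152 (binding)
budget: 132/147 (slack 15)
production: 160/160 (binding)
By complementary slackness, a constraint with positive slack has shadow price 0 → airtime, budget.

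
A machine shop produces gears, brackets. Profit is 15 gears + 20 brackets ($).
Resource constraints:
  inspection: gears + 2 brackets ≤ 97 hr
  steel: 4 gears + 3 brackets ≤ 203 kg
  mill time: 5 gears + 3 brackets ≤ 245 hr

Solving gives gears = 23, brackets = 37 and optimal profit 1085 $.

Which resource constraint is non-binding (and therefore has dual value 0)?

mill time

inspection: 97/97 (binding)
steel: 203/203 (binding)
mill time: 226/245 (slack 19)
By complementary slackness, a constraint with positive slack has shadow price 0 → mill time.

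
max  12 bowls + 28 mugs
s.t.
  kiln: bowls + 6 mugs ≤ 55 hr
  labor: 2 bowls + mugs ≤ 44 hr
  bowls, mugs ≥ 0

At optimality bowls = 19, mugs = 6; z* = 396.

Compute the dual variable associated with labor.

Both kiln and labor are binding at x*.
The binding rows give the dual system: 1·y_kiln + 2·y_labor = 12 and 6·y_kiln + 1·y_labor = 28.
Solving: y_kiln = 4, y_labor = 4.
Shadow price of labor = 4.

4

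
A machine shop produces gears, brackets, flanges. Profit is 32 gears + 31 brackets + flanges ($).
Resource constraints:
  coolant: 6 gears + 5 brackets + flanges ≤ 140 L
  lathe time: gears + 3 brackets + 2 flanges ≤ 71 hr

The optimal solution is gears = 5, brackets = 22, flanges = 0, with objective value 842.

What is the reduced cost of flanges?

-8

At the optimum: coolant uses 140 of 140 (binding); lathe time uses 71 of 71 (binding).
The binding rows give the dual system: 6·y_coolant + 1·y_lathe time = 32 and 5·y_coolant + 3·y_lathe time = 31.
This yields shadow prices y_coolant = 5, y_lathe time = 2.
Reduced cost of flanges: c₃ − yᵀa₃ = 1 − (5·1 + 2·2) = 1 − 9 = -8.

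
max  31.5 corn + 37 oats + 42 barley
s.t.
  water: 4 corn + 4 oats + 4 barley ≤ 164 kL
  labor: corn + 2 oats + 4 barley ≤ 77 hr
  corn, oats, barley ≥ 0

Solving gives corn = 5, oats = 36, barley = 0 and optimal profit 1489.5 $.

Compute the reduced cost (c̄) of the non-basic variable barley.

-6

Both water and labor are binding at x*.
The binding rows give the dual system: 4·y_water + 1·y_labor = 31.5 and 4·y_water + 2·y_labor = 37.
Solving: y_water = 6.5, y_labor = 5.5.
Reduced cost of barley: c₃ − yᵀa₃ = 42 − (6.5·4 + 5.5·4) = 42 − 48 = -6.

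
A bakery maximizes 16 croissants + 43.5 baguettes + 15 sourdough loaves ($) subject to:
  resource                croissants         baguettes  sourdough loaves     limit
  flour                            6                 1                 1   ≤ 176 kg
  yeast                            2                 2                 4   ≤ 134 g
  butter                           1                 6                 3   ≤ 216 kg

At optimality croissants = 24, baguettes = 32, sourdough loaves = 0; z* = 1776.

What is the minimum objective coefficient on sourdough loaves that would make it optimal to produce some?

Binding: flour and butter. Non-binding: yeast (22 unused).
By complementary slackness, y = 0 for the non-binding constraint.
From A_Bᵀ y = c: 6·y_flour + 1·y_butter = 16; 1·y_flour + 6·y_butter = 43.5.
→ y_flour = 1.5 and y_butter = 7.
sourdough loaves enters the basis when its profit ≥ yᵀa₃ = 1.5·1 + 7·3 = 22.5.

22.5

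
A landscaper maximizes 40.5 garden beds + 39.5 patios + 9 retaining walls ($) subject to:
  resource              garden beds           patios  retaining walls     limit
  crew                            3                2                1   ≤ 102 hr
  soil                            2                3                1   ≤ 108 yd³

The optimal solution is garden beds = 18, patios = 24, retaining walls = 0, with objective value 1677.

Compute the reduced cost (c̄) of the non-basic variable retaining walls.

Both crew and soil are binding at x*.
From A_Bᵀ y = c: 3·y_crew + 2·y_soil = 40.5; 2·y_crew + 3·y_soil = 39.5.
→ y_crew = 8.5 and y_soil = 7.5.
Reduced cost of retaining walls: c₃ − yᵀa₃ = 9 − (8.5·1 + 7.5·1) = 9 − 16 = -7.

-7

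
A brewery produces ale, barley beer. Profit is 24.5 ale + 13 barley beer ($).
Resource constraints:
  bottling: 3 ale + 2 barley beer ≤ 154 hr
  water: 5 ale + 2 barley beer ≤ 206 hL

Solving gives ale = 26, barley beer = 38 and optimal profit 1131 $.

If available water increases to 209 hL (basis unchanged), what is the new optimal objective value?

1138.5

Check each constraint at x*: bottling 154/154 (tight); water 206/206 (tight).
From A_Bᵀ y = c: 3·y_bottling + 5·y_water = 24.5; 2·y_bottling + 2·y_water = 13.
→ y_bottling = 4 and y_water = 2.5.
Δz = y_water·Δb = 2.5 × (3) = 7.5, so new z* = 1131 + 7.5 = 1138.5.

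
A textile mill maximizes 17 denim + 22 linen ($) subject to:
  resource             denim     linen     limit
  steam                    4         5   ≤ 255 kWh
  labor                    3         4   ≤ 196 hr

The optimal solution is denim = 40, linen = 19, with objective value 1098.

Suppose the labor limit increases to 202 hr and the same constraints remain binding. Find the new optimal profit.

1116

Both steam and labor are binding at x*.
The binding rows give the dual system: 4·y_steam + 3·y_labor = 17 and 5·y_steam + 4·y_labor = 22.
This yields shadow prices y_steam = 2, y_labor = 3.
Δz = y_labor·Δb = 3 × (6) = 18, so new z* = 1098 + 18 = 1116.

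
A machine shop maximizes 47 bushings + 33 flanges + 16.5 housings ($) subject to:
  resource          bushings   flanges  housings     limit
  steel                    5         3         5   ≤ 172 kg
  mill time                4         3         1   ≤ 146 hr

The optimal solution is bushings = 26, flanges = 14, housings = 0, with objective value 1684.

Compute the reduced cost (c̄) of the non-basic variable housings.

-6.5

Check each constraint at x*: steel 172/172 (tight); mill time 146/146 (tight).
The binding rows give the dual system: 5·y_steel + 4·y_mill time = 47 and 3·y_steel + 3·y_mill time = 33.
This yields shadow prices y_steel = 3, y_mill time = 8.
Reduced cost of housings: c₃ − yᵀa₃ = 16.5 − (3·5 + 8·1) = 16.5 − 23 = -6.5.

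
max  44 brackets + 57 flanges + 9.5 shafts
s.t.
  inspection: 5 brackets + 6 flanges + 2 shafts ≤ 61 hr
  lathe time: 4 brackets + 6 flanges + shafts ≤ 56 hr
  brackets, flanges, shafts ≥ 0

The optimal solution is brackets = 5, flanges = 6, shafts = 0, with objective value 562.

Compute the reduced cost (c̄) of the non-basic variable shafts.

-6

At the optimum: inspection uses 61 of 61 (binding); lathe time uses 56 of 56 (binding).
The binding rows give the dual system: 5·y_inspection + 4·y_lathe time = 44 and 6·y_inspection + 6·y_lathe time = 57.
→ y_inspection = 6 and y_lathe time = 3.5.
Reduced cost of shafts: c₃ − yᵀa₃ = 9.5 − (6·2 + 3.5·1) = 9.5 − 15.5 = -6.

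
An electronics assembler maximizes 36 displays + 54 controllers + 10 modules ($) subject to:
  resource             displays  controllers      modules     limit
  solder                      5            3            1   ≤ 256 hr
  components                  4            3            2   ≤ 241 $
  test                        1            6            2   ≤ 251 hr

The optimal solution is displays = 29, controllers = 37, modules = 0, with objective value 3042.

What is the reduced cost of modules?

-8

Binding: solder and test. Non-binding: components (14 unused).
Slack constraints have shadow price 0 (complementary slackness).
From A_Bᵀ y = c: 5·y_solder + 1·y_test = 36; 3·y_solder + 6·y_test = 54.
Solving: y_solder = 6, y_test = 6.
Reduced cost of modules: c₃ − yᵀa₃ = 10 − (6·1 + 6·2) = 10 − 18 = -8.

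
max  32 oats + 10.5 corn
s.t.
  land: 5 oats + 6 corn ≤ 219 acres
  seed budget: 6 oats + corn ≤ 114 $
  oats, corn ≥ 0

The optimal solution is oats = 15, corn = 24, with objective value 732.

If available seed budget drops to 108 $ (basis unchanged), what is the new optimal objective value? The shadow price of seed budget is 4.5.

Δb = -6, so new z* = 732 + (4.5)·(-6) = 732 − 27 = 705.

705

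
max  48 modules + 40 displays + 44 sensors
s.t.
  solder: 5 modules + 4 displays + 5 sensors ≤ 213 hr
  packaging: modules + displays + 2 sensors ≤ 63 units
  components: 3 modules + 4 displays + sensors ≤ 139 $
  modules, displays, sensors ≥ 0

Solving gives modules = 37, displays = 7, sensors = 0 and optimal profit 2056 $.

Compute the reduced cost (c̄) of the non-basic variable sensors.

-2

Binding: solder and components. Non-binding: packaging (19 unused).
Since packaging is not tight, its dual is 0.
The binding rows give the dual system: 5·y_solder + 3·y_components = 48 and 4·y_solder + 4·y_components = 40.
Solving: y_solder = 9, y_components = 1.
Reduced cost of sensors: c₃ − yᵀa₃ = 44 − (9·5 + 1·1) = 44 − 46 = -2.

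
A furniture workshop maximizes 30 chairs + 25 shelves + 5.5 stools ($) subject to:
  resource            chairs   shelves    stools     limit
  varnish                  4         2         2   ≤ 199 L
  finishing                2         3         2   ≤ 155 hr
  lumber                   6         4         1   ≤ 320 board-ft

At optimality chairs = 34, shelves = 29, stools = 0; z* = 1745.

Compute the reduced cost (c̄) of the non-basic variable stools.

Binding: finishing and lumber. Non-binding: varnish (5 unused).
Since varnish is not tight, its dual is 0.
Dual feasibility on the basic columns requires 2·y_finishing + 6·y_lumber = 30, 3·y_finishing + 4·y_lumber = 25.
→ y_finishing = 3 and y_lumber = 4.
Reduced cost of stools: c₃ − yᵀa₃ = 5.5 − (3·2 + 4·1) = 5.5 − 10 = -4.5.

-4.5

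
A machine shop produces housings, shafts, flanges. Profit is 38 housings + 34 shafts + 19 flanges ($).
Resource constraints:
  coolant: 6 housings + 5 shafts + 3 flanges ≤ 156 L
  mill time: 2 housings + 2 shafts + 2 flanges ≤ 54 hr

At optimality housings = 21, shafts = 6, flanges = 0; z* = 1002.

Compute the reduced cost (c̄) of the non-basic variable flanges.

At the optimum: coolant uses 156 of 156 (binding); mill time uses 54 of 54 (binding).
The binding rows give the dual system: 6·y_coolant + 2·y_mill time = 38 and 5·y_coolant + 2·y_mill time = 34.
This yields shadow prices y_coolant = 4, y_mill time = 7.
Reduced cost of flanges: c₃ − yᵀa₃ = 19 − (4·3 + 7·2) = 19 − 26 = -7.

-7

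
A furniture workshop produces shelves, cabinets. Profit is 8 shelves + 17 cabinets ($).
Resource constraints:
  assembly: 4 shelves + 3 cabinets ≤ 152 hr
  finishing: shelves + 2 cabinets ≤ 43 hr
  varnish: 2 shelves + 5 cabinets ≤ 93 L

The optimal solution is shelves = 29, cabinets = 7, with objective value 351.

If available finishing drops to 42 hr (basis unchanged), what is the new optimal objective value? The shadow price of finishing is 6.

345

Δb = -1, so new z* = 351 + (6)·(-1) = 351 − 6 = 345.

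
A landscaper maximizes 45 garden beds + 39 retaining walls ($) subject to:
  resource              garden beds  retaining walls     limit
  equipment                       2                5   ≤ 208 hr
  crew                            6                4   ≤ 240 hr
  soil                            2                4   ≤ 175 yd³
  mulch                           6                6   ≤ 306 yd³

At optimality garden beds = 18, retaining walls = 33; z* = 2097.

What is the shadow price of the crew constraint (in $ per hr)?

Check each constraint at x*: equipment 201/208 (slack 7); crew 240/240 (tight); soil 168/175 (slack 7); mulch 306/306 (tight).
Slack constraints have shadow price 0 (complementary slackness).
The binding rows give the dual system: 6·y_crew + 6·y_mulch = 45 and 4·y_crew + 6·y_mulch = 39.
This yields shadow prices y_crew = 3, y_mulch = 4.5.
Shadow price of crew = 3.

3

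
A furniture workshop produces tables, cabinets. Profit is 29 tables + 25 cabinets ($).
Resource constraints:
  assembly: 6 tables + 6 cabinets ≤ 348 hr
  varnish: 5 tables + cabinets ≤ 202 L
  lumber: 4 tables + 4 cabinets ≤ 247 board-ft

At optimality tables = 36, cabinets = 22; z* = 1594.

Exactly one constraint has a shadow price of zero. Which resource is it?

lumber

assembly: 348/348 (binding)
varnish: 202/202 (binding)
lumber: 232/247 (slack 15)
By complementary slackness, a constraint with positive slack has shadow price 0 → lumber.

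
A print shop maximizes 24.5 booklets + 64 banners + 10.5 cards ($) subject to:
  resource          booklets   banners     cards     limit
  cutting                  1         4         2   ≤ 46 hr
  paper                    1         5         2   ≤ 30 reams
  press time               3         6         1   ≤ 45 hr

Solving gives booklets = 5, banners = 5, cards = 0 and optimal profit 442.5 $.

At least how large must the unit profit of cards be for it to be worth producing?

At the optimum: cutting uses 25 of 46 (slack = 21); paper uses 30 of 30 (binding); press time uses 45 of 45 (binding).
Since cutting is not tight, its dual is 0.
Dual feasibility on the basic columns requires 1·y_paper + 3·y_press time = 24.5, 5·y_paper + 6·y_press time = 64.
Solving: y_paper = 5, y_press time = 6.5.
cards enters the basis when its profit ≥ yᵀa₃ = 5·2 + 6.5·1 = 16.5.

16.5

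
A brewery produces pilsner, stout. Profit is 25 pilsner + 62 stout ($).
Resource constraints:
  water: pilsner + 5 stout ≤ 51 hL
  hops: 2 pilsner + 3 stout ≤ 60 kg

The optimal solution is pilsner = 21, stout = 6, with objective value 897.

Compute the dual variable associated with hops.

9

Both water and hops are binding at x*.
The binding rows give the dual system: 1·y_water + 2·y_hops = 25 and 5·y_water + 3·y_hops = 62.
Solving: y_water = 7, y_hops = 9.
Shadow price of hops = 9.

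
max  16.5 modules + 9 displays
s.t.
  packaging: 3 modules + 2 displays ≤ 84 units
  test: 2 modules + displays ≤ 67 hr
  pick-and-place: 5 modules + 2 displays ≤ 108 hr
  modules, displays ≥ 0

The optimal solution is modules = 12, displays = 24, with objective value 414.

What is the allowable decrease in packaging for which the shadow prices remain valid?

Binding constraints: packaging, pick-and-place. The basis is B = [[3,2],[5,2]] with det -4.
Per unit decrease in packaging, x* moves by d = (0.5, -1.25).
The basis stays optimal until displays reaches 0; allowable decrease = 19.2 units.

19.2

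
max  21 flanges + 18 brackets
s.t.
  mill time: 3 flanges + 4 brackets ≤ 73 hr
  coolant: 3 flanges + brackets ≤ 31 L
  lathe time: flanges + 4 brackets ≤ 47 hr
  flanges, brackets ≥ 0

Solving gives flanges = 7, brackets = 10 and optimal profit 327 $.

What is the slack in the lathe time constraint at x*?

lathe time used = 1·7 + 4·10 = 47; slack = 47 − 47 = 0.

0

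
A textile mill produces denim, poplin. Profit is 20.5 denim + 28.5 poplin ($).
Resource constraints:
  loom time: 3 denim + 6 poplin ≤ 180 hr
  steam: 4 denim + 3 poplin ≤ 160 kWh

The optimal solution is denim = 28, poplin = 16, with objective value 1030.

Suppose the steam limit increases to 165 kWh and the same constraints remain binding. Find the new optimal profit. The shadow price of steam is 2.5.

Δb = 5, so new z* = 1030 + (2.5)·(5) = 1030 + 12.5 = 1042.5.

1042.5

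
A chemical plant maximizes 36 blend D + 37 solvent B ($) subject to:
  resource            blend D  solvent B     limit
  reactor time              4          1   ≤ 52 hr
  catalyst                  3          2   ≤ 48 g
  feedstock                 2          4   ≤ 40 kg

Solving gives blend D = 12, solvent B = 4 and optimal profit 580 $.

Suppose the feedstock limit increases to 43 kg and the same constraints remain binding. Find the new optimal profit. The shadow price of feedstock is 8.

604

Δb = 3, so new z* = 580 + (8)·(3) = 580 + 24 = 604.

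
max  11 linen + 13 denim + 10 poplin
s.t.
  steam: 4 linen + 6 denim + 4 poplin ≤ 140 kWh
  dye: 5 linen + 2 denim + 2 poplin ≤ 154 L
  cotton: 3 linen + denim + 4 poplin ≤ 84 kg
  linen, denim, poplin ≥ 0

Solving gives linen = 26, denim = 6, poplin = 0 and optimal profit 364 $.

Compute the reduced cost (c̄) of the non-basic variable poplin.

At the optimum: steam uses 140 of 140 (binding); dye uses 142 of 154 (slack = 12); cotton uses 84 of 84 (binding).
Since dye is not tight, its dual is 0.
The binding rows give the dual system: 4·y_steam + 3·y_cotton = 11 and 6·y_steam + 1·y_cotton = 13.
This yields shadow prices y_steam = 2, y_cotton = 1.
Reduced cost of poplin: c₃ − yᵀa₃ = 10 − (2·4 + 1·4) = 10 − 12 = -2.

-2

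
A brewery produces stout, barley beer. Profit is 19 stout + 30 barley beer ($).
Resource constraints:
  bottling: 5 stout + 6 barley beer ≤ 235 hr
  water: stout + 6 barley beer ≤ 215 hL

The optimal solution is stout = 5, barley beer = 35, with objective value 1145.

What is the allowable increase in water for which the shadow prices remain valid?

20

Binding constraints: bottling, water. The basis is B = [[5,6],[1,6]] with det 24.
Per unit increase in water, x* moves by d = (-0.25, 0.2083).
The basis stays optimal until stout reaches 0; allowable increase = 20 hL.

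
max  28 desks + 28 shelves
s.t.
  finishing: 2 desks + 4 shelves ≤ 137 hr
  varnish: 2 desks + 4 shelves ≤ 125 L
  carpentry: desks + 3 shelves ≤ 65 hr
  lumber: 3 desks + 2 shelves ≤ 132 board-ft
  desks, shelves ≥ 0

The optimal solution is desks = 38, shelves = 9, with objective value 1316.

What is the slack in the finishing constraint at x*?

finishing used = 2·38 + 4·9 = 112; slack = 137 − 112 = 25.

25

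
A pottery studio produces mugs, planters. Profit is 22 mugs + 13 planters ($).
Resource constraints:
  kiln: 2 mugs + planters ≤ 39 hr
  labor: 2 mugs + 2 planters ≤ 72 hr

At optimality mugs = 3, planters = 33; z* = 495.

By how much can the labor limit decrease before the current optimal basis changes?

Binding constraints: kiln, labor. The basis is B = [[2,1],[2,2]] with det 2.
Per unit decrease in labor, x* moves by d = (0.5, -1).
The basis stays optimal until planters reaches 0; allowable decrease = 33 hr.

33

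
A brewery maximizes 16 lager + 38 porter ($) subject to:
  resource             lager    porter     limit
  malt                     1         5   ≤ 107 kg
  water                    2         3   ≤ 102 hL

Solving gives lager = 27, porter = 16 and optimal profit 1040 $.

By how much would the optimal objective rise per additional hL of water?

6

Check each constraint at x*: malt 107/107 (tight); water 102/102 (tight).
The binding rows give the dual system: 1·y_malt + 2·y_water = 16 and 5·y_malt + 3·y_water = 38.
This yields shadow prices y_malt = 4, y_water = 6.
Shadow price of water = 6.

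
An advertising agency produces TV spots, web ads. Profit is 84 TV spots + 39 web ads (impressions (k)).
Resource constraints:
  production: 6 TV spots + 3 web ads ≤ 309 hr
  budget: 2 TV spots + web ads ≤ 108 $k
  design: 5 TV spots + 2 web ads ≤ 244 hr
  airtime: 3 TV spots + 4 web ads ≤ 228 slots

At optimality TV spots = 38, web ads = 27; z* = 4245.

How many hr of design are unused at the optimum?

0

design used = 5·38 + 2·27 = 244; slack = 244 − 244 = 0.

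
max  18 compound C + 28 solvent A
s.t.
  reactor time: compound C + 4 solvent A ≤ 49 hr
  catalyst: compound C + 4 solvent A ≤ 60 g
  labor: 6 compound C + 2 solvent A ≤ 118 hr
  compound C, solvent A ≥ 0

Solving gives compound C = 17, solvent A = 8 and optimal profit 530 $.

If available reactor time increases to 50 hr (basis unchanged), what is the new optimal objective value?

536

Check each constraint at x*: reactor time 49/49 (tight); catalyst 49/60 (slack 11); labor 118/118 (tight).
By complementary slackness, y = 0 for the non-binding constraint.
Dual feasibility on the basic columns requires 1·y_reactor time + 6·y_labor = 18, 4·y_reactor time + 2·y_labor = 28.
→ y_reactor time = 6 and y_labor = 2.
Δz = y_reactor time·Δb = 6 × (1) = 6, so new z* = 530 + 6 = 536.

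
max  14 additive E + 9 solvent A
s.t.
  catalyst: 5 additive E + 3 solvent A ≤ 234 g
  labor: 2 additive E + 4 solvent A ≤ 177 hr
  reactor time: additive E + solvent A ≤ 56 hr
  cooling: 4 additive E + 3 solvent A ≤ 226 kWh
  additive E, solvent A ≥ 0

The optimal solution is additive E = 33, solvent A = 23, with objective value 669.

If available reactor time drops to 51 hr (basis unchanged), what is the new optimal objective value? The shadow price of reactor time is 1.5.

Δb = -5, so new z* = 669 + (1.5)·(-5) = 669 − 7.5 = 661.5.

661.5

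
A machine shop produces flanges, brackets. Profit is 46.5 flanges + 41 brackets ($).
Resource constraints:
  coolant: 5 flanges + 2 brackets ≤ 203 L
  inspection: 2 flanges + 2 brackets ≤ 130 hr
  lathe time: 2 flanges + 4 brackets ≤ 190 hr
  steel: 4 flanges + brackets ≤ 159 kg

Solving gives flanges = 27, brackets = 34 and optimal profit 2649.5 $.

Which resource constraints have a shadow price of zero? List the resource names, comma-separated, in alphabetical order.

coolant: 203/203 (binding)
inspection: 122/130 (slack 8)
lathe time: 190/190 (binding)
steel: 142/159 (slack 17)
By complementary slackness, a constraint with positive slack has shadow price 0 → inspection, steel.

inspection, steel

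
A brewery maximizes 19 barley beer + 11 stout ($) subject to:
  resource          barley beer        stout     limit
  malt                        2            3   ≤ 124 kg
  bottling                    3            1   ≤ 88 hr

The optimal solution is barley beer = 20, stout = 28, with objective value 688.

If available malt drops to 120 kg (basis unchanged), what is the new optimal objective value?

Both malt and bottling are binding at x*.
Dual feasibility on the basic columns requires 2·y_malt + 3·y_bottling = 19, 3·y_malt + 1·y_bottling = 11.
This yields shadow prices y_malt = 2, y_bottling = 5.
Δz = y_malt·Δb = 2 × (-4) = -8, so new z* = 688 − 8 = 680.

680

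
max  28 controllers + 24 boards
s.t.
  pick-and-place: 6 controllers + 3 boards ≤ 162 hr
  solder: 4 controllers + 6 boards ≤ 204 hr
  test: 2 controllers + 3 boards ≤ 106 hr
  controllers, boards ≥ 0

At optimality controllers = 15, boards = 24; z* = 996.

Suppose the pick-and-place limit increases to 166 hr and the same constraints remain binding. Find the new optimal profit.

At the optimum: pick-and-place uses 162 of 162 (binding); solder uses 204 of 204 (binding); test uses 102 of 106 (slack = 4).
Slack constraints have shadow price 0 (complementary slackness).
Dual feasibility on the basic columns requires 6·y_pick-and-place + 4·y_solder = 28, 3·y_pick-and-place + 6·y_solder = 24.
→ y_pick-and-place = 3 and y_solder = 2.5.
Δz = y_pick-and-place·Δb = 3 × (4) = 12, so new z* = 996 + 12 = 1008.

1008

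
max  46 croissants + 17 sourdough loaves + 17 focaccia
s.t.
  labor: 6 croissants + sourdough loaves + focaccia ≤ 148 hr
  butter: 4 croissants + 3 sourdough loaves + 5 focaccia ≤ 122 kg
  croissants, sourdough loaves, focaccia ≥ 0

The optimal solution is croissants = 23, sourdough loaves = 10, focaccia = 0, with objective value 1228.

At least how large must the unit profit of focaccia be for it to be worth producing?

25

Both labor and butter are binding at x*.
From A_Bᵀ y = c: 6·y_labor + 4·y_butter = 46; 1·y_labor + 3·y_butter = 17.
→ y_labor = 5 and y_butter = 4.
focaccia enters the basis when its profit ≥ yᵀa₃ = 5·1 + 4·5 = 25.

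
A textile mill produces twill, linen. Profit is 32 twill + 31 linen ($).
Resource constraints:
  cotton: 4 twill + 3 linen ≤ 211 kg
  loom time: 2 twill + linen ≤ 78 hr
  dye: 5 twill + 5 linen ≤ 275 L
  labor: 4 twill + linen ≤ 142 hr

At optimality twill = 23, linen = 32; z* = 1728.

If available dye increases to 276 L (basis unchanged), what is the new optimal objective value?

1734

Binding: loom time and dye. Non-binding: cotton (23 unused), labor (18 unused).
Slack constraints have shadow price 0 (complementary slackness).
From A_Bᵀ y = c: 2·y_loom time + 5·y_dye = 32; 1·y_loom time + 5·y_dye = 31.
→ y_loom time = 1 and y_dye = 6.
Δz = y_dye·Δb = 6 × (1) = 6, so new z* = 1728 + 6 = 1734.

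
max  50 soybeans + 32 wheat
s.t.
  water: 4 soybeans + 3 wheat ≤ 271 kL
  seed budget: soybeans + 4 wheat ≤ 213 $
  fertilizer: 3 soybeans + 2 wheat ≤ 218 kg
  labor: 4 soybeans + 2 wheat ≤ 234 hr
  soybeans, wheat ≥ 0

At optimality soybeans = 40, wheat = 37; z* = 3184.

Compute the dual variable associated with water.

Check each constraint at x*: water 271/271 (tight); seed budget 188/213 (slack 25); fertilizer 194/218 (slack 24); labor 234/234 (tight).
Since seed budget, fertilizer are not tight, their duals are 0.
From A_Bᵀ y = c: 4·y_water + 4·y_labor = 50; 3·y_water + 2·y_labor = 32.
Solving: y_water = 7, y_labor = 5.5.
Shadow price of water = 7.

7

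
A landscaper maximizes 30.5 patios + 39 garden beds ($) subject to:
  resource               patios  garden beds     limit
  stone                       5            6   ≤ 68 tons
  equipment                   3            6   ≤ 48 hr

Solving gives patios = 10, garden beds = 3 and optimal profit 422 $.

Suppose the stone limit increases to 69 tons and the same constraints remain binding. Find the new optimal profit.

Check each constraint at x*: stone 68/68 (tight); equipment 48/48 (tight).
From A_Bᵀ y = c: 5·y_stone + 3·y_equipment = 30.5; 6·y_stone + 6·y_equipment = 39.
Solving: y_stone = 5.5, y_equipment = 1.
Δz = y_stone·Δb = 5.5 × (1) = 5.5, so new z* = 422 + 5.5 = 427.5.

427.5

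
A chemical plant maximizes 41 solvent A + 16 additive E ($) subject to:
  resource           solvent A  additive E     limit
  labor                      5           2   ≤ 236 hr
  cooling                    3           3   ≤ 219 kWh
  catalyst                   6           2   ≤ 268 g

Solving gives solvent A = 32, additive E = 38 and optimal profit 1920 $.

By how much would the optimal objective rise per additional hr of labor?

At the optimum: labor uses 236 of 236 (binding); cooling uses 210 of 219 (slack = 9); catalyst uses 268 of 268 (binding).
Slack constraints have shadow price 0 (complementary slackness).
Dual feasibility on the basic columns requires 5·y_labor + 6·y_catalyst = 41, 2·y_labor + 2·y_catalyst = 16.
Solving: y_labor = 7, y_catalyst = 1.
Shadow price of labor = 7.

7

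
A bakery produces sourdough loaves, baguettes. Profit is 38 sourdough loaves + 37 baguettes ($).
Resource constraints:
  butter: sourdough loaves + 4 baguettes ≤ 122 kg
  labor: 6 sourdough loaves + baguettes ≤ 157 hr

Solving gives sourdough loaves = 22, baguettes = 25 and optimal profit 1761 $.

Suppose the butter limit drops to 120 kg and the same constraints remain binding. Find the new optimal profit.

Both butter and labor are binding at x*.
Dual feasibility on the basic columns requires 1·y_butter + 6·y_labor = 38, 4·y_butter + 1·y_labor = 37.
This yields shadow prices y_butter = 8, y_labor = 5.
Δz = y_butter·Δb = 8 × (-2) = -16, so new z* = 1761 − 16 = 1745.

1745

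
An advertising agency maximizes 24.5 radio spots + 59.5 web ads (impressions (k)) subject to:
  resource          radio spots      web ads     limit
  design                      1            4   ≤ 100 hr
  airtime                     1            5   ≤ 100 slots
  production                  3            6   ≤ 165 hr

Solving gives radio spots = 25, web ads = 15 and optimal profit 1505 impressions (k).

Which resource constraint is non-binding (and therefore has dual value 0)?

design: 85/100 (slack 15)
airtime: 100/100 (binding)
production: 165/165 (binding)
By complementary slackness, a constraint with positive slack has shadow price 0 → design.

design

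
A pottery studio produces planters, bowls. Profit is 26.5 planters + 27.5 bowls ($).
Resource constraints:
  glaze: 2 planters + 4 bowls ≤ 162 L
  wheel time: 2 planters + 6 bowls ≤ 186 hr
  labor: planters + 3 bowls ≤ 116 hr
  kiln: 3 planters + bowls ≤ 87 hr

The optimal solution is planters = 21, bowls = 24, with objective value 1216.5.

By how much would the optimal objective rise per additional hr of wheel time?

Check each constraint at x*: glaze 138/162 (slack 24); wheel time 186/186 (tight); labor 93/116 (slack 23); kiln 87/87 (tight).
Slack constraints have shadow price 0 (complementary slackness).
The binding rows give the dual system: 2·y_wheel time + 3·y_kiln = 26.5 and 6·y_wheel time + 1·y_kiln = 27.5.
Solving: y_wheel time = 3.5, y_kiln = 6.5.
Shadow price of wheel time = 3.5.

3.5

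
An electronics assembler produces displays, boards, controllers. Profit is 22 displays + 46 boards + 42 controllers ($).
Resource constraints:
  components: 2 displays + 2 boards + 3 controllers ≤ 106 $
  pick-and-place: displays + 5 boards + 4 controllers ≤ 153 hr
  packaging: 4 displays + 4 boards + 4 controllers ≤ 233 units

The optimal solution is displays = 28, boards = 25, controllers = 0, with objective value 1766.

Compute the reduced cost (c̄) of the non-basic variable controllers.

Binding: components and pick-and-place. Non-binding: packaging (21 unused).
Slack constraints have shadow price 0 (complementary slackness).
The binding rows give the dual system: 2·y_components + 1·y_pick-and-place = 22 and 2·y_components + 5·y_pick-and-place = 46.
→ y_components = 8 and y_pick-and-place = 6.
Reduced cost of controllers: c₃ − yᵀa₃ = 42 − (8·3 + 6·4) = 42 − 48 = -6.

-6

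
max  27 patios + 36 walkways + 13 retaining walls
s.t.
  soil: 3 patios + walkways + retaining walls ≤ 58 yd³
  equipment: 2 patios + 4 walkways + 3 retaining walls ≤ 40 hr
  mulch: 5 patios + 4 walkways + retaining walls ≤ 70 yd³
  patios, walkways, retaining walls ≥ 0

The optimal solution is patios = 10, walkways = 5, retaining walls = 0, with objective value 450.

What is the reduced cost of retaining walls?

Check each constraint at x*: soil 35/58 (slack 23); equipment 40/40 (tight); mulch 70/70 (tight).
By complementary slackness, y = 0 for the non-binding constraint.
Dual feasibility on the basic columns requires 2·y_equipment + 5·y_mulch = 27, 4·y_equipment + 4·y_mulch = 36.
→ y_equipment = 6 and y_mulch = 3.
Reduced cost of retaining walls: c₃ − yᵀa₃ = 13 − (6·3 + 3·1) = 13 − 21 = -8.

-8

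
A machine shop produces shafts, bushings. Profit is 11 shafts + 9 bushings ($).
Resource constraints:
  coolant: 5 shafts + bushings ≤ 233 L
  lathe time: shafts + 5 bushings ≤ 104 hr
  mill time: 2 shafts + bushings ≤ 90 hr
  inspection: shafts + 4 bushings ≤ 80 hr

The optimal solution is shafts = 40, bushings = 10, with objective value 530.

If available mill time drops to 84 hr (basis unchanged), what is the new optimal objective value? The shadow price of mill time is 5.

Δb = -6, so new z* = 530 + (5)·(-6) = 530 − 30 = 500.

500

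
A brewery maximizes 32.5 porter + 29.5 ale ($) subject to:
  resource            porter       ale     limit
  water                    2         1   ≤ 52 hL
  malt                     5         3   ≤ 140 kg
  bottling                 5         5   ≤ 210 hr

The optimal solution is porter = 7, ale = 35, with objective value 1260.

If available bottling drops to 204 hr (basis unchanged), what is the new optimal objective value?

Binding: malt and bottling. Non-binding: water (3 unused).
Since water is not tight, its dual is 0.
The binding rows give the dual system: 5·y_malt + 5·y_bottling = 32.5 and 3·y_malt + 5·y_bottling = 29.5.
→ y_malt = 1.5 and y_bottling = 5.
Δz = y_bottling·Δb = 5 × (-6) = -30, so new z* = 1260 − 30 = 1230.

1230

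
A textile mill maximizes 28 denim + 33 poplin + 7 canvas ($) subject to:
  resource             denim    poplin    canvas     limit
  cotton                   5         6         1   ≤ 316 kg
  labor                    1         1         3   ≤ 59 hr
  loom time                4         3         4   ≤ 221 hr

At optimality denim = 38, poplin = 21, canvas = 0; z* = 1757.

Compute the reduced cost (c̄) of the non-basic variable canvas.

-7

At the optimum: cotton uses 316 of 316 (binding); labor uses 59 of 59 (binding); loom time uses 215 of 221 (slack = 6).
By complementary slackness, y = 0 for the non-binding constraint.
The binding rows give the dual system: 5·y_cotton + 1·y_labor = 28 and 6·y_cotton + 1·y_labor = 33.
This yields shadow prices y_cotton = 5, y_labor = 3.
Reduced cost of canvas: c₃ − yᵀa₃ = 7 − (5·1 + 3·3) = 7 − 14 = -7.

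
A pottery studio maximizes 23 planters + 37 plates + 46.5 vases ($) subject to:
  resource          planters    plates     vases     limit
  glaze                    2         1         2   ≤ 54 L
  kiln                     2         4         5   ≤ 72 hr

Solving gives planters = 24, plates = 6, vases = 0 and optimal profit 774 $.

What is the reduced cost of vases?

-2

At the optimum: glaze uses 54 of 54 (binding); kiln uses 72 of 72 (binding).
Dual feasibility on the basic columns requires 2·y_glaze + 2·y_kiln = 23, 1·y_glaze + 4·y_kiln = 37.
This yields shadow prices y_glaze = 3, y_kiln = 8.5.
Reduced cost of vases: c₃ − yᵀa₃ = 46.5 − (3·2 + 8.5·5) = 46.5 − 48.5 = -2.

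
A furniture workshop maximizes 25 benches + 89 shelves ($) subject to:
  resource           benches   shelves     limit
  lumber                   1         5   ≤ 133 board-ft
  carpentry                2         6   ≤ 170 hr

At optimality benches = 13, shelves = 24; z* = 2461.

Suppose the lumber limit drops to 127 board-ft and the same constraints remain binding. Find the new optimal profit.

2419

At the optimum: lumber uses 133 of 133 (binding); carpentry uses 170 of 170 (binding).
The binding rows give the dual system: 1·y_lumber + 2·y_carpentry = 25 and 5·y_lumber + 6·y_carpentry = 89.
This yields shadow prices y_lumber = 7, y_carpentry = 9.
Δz = y_lumber·Δb = 7 × (-6) = -42, so new z* = 2461 − 42 = 2419.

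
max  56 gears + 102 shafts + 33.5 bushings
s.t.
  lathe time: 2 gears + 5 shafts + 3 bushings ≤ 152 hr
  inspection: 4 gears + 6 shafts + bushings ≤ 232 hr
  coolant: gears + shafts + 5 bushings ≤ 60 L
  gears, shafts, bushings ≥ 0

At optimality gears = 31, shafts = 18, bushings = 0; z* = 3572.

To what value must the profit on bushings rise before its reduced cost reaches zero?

At the optimum: lathe time uses 152 of 152 (binding); inspection uses 232 of 232 (binding); coolant uses 49 of 60 (slack = 11).
Since coolant is not tight, its dual is 0.
From A_Bᵀ y = c: 2·y_lathe time + 4·y_inspection = 56; 5·y_lathe time + 6·y_inspection = 102.
This yields shadow prices y_lathe time = 9, y_inspection = 9.5.
bushings enters the basis when its profit ≥ yᵀa₃ = 9·3 + 9.5·1 = 36.5.

36.5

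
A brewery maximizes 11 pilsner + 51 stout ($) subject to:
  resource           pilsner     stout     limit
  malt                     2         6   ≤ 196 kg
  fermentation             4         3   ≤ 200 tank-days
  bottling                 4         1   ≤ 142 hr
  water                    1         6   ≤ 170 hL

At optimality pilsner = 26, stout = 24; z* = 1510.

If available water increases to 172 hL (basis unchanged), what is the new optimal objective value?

At the optimum: malt uses 196 of 196 (binding); fermentation uses 176 of 200 (slack = 24); bottling uses 128 of 142 (slack = 14); water uses 170 of 170 (binding).
Slack constraints have shadow price 0 (complementary slackness).
The binding rows give the dual system: 2·y_malt + 1·y_water = 11 and 6·y_malt + 6·y_water = 51.
Solving: y_malt = 2.5, y_water = 6.
Δz = y_water·Δb = 6 × (2) = 12, so new z* = 1510 + 12 = 1522.

1522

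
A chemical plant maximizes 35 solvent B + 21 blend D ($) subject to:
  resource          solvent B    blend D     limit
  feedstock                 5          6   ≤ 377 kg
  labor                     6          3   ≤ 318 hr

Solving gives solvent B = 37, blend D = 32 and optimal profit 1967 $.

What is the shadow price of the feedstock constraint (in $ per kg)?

At the optimum: feedstock uses 377 of 377 (binding); labor uses 318 of 318 (binding).
Dual feasibility on the basic columns requires 5·y_feedstock + 6·y_labor = 35, 6·y_feedstock + 3·y_labor = 21.
Solving: y_feedstock = 1, y_labor = 5.
Shadow price of feedstock = 1.

1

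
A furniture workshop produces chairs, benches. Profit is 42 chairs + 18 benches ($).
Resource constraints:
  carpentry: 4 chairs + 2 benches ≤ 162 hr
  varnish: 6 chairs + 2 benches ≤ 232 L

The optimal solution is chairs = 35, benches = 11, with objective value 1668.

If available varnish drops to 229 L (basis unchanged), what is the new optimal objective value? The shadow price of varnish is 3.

1659

Δb = -3, so new z* = 1668 + (3)·(-3) = 1668 − 9 = 1659.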